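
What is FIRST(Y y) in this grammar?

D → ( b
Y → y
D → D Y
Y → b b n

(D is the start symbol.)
{ 'b', 'y' }

FIRST sets of the non-terminals involved (from the grammar, by fixed-point iteration):
  FIRST(Y) = { 'b', 'y' }

To compute FIRST(Y y), process the symbols left to right:
Symbol Y is a non-terminal. Add FIRST(Y) \ {ε} = { 'b', 'y' }
Y is not nullable (ε ∉ FIRST(Y)), so stop here.
FIRST(Y y) = { 'b', 'y' }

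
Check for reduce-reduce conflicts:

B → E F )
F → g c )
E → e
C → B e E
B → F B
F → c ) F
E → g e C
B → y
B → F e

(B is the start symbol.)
Yes — I20: [B → F e .] vs [E → e .]

Augment with B' → B and build the canonical LR(0) collection (I0 = CLOSURE({[B' → . B]}), then GOTO on every symbol after a dot until no new states appear). It has 23 states:
  I0: { [B → . E F )], [B → . F B], [B → . F e], [B → . y], [B' → . B], [E → . e], [E → . g e C], [F → . c ) F], [F → . g c )] }  — shift
  I1: { [B' → B .] }  — accept
  I2: { [B → E . F )], [F → . c ) F], [F → . g c )] }  — shift
  I3: { [B → . E F )], [B → . F B], [B → . F e], [B → . y], [B → F . B], [B → F . e], [E → . e], [E → . g e C], [F → . c ) F], [F → . g c )] }  — shift
  I4: { [F → c . ) F] }  — shift
  I5: { [E → e .] }  — reduce
  I6: { [E → g . e C], [F → g . c )] }  — shift
  I7: { [B → y .] }  — reduce
  I8: { [F → g c . )] }  — shift
  I9: { [B → . E F )], [B → . F B], [B → . F e], [B → . y], [C → . B e E], [E → . e], [E → . g e C], [E → g e . C], [F → . c ) F], [F → . g c )] }  — shift
  I10: { [C → B . e E] }  — shift
  I11: { [E → g e C .] }  — reduce
  I12: { [C → B e . E], [E → . e], [E → . g e C] }  — shift
  I13: { [C → B e E .] }  — reduce
  I14: { [E → g . e C] }  — shift
  I15: { [F → g c ) .] }  — reduce
  I16: { [F → . c ) F], [F → . g c )], [F → c ) . F] }  — shift
  I17: { [F → c ) F .] }  — reduce
  I18: { [F → g . c )] }  — shift
  I19: { [B → F B .] }  — reduce
  I20: { [B → F e .], [E → e .] }  — 2 reduces
  I21: { [B → E F . )] }  — shift
  I22: { [B → E F ) .] }  — reduce

I20 contains complete items [B → F e .], [E → e .] — reduce-reduce conflict.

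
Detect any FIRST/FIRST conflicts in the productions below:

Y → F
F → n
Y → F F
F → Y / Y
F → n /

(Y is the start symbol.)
Yes. Y → F / Y → F F on { 'n' }; F → n / F → Y '/' Y on { 'n' }; F → n / F → n '/' on { 'n' }; F → Y '/' Y / F → n '/' on { 'n' }

FIRST sets of the non-terminals at (or reachable through a nullable prefix from) the front of some alternative:
  FIRST(F) = { 'n' }
  FIRST(Y) = { 'n' }

Productions for Y:
  Y → F: FIRST = { 'n' }
  Y → F F: FIRST = { 'n' }
Productions for F:
  F → n: FIRST = { 'n' }
  F → Y / Y: FIRST = { 'n' }
  F → n /: FIRST = { 'n' }

Conflict for Y: Y → F and Y → F F
  Overlap: { 'n' }
Conflict for F: F → n and F → Y / Y
  Overlap: { 'n' }
Conflict for F: F → n and F → n /
  Overlap: { 'n' }
Conflict for F: F → Y / Y and F → n /
  Overlap: { 'n' }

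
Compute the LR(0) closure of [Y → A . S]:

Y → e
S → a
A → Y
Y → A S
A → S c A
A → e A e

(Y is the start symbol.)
{ [S → . a], [Y → A . S] }

Start with: [Y → A . S]
  [Y → A . S] has the dot before S: add [S → . a]
No further items can be added.

CLOSURE = { [S → . a], [Y → A . S] }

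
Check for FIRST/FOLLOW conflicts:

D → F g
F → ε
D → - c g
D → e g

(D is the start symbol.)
No FIRST/FOLLOW conflicts.

A FIRST/FOLLOW conflict occurs when a non-terminal N has a nullable alternative N → β (β ⇒* ε) and another alternative N → α with FIRST(α) ∩ FOLLOW(N) ≠ ∅: on such a lookahead the parser cannot decide between expanding α and letting N vanish via β.

Nullable non-terminals: F.
F has a nullable alternative but only one production, so nothing to check.

D has no nullable alternative, so no FIRST/FOLLOW check is needed there.

No FIRST/FOLLOW conflicts found.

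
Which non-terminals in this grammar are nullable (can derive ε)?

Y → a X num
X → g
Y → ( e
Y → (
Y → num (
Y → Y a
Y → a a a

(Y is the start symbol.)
None

A non-terminal is nullable if it can derive ε (the empty string): either it has an ε-production, or it has a production whose right-hand side consists entirely of nullable non-terminals.

There are no ε-productions, so no non-terminal can derive ε.
No non-terminals are nullable.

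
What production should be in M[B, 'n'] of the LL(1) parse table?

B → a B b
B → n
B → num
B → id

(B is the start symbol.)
To find M[B, 'n'], we find productions for B where 'n' is in the predict set (PREDICT(N → α) = (FIRST(α) \ {ε}) ∪ (FOLLOW(N) if α ⇒* ε)).

B → a B b: PREDICT = { 'a' }
B → n: PREDICT = { 'n' }
  'n' is in predict set, so this production goes in M[B, 'n']
B → num: PREDICT = { 'num' }
B → id: PREDICT = { 'id' }

M[B, 'n'] = B → n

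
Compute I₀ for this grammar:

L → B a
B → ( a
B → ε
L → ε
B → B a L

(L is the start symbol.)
{ [B → . ( a], [B → . B a L], [B → .], [L → . B a], [L → .], [L' → . L] }

First, augment the grammar with L' → L
I₀ = CLOSURE({ [L' → . L] }):
  [L' → . L] has the dot before L: add [L → . B a], [L → .]
  [L → . B a] has the dot before B: add [B → . ( a], [B → .], [B → . B a L]
No further items can be added.

I₀ = { [B → . ( a], [B → . B a L], [B → .], [L → . B a], [L → .], [L' → . L] }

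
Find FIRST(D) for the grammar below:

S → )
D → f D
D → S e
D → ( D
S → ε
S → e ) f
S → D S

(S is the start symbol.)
To compute FIRST(D), examine every production with D on the left-hand side, reading each right-hand side left to right until a non-nullable symbol is reached.

FIRST sets of the other non-terminals involved (by the same procedure, iterated to a fixed point):
  FIRST(S) = { '(', ')', 'e', 'f', ε }

From D → f D:
  - f is a terminal: add 'f' and stop
From D → S e:
  - S is a non-terminal: add FIRST(S) \ {ε} = { '(', ')', 'e', 'f' }
    S is nullable, so continue to the next symbol
  - e is a terminal: add 'e' and stop
From D → ( D:
  - '(' is a terminal: add '(' and stop

Collecting: FIRST(D) = { '(', ')', 'e', 'f' }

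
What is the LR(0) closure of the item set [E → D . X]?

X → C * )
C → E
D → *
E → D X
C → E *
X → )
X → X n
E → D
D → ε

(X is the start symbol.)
To compute CLOSURE, for each item [A → α.Bβ] where B is a non-terminal, add [B → .γ] for all productions B → γ; repeat for the newly added items until nothing changes.

Start with: [E → D . X]
  [E → D . X] has the dot before X: add [X → . C * )], [X → . )], [X → . X n]
  [X → . C * )] has the dot before C: add [C → . E], [C → . E *]
  [C → . E] has the dot before E: add [E → . D X], [E → . D]
  [E → . D X] has the dot before D: add [D → . *], [D → .]
No further items can be added.

CLOSURE = { [C → . E *], [C → . E], [D → . *], [D → .], [E → . D X], [E → . D], [E → D . X], [X → . )], [X → . C * )], [X → . X n] }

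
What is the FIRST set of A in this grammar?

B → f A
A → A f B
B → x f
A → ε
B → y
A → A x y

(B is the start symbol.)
{ 'f', 'x', ε }

To compute FIRST(A), examine every production with A on the left-hand side, reading each right-hand side left to right until a non-nullable symbol is reached.

From A → A f B:
  - A is the symbol being defined: contributes nothing new
    A is nullable, so continue to the next symbol
  - f is a terminal: add 'f' and stop
From A → ε:
  - ε-production, so ε ∈ FIRST(A)
From A → A x y:
  - A is the symbol being defined: contributes nothing new
    A is nullable, so continue to the next symbol
  - x is a terminal: add 'x' and stop

Collecting: FIRST(A) = { 'f', 'x', ε }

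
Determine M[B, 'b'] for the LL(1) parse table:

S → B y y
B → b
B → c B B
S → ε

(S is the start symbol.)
To find M[B, 'b'], we find productions for B where 'b' is in the predict set (PREDICT(N → α) = (FIRST(α) \ {ε}) ∪ (FOLLOW(N) if α ⇒* ε)).

B → b: PREDICT = { 'b' }
  'b' is in predict set, so this production goes in M[B, 'b']
B → c B B: PREDICT = { 'c' }

M[B, 'b'] = B → b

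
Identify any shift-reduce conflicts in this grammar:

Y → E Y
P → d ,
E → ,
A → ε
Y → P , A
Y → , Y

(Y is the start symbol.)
A shift-reduce conflict occurs when an LR(0) state has both:
  - a complete (reduce) item [A → α .] (dot at the end), and
  - a shift item [B → β . c γ] (dot before a terminal).

Augment with Y' → Y and build the canonical LR(0) collection (I0 = CLOSURE({[Y' → . Y]}), then GOTO on every symbol after a dot until no new states appear). It has 11 states:
  I0: { [E → . ,], [P → . d ,], [Y → . , Y], [Y → . E Y], [Y → . P , A], [Y' → . Y] }  — shift
  I1: { [E → , .], [E → . ,], [P → . d ,], [Y → , . Y], [Y → . , Y], [Y → . E Y], [Y → . P , A] }  — shift, reduce
  I2: { [E → . ,], [P → . d ,], [Y → . , Y], [Y → . E Y], [Y → . P , A], [Y → E . Y] }  — shift
  I3: { [Y → P . , A] }  — shift
  I4: { [Y' → Y .] }  — accept
  I5: { [P → d . ,] }  — shift
  I6: { [P → d , .] }  — reduce
  I7: { [A → .], [Y → P , . A] }  — reduce
  I8: { [Y → P , A .] }  — reduce
  I9: { [Y → E Y .] }  — reduce
  I10: { [Y → , Y .] }  — reduce

I1 contains reduce item [E → , .] and shift items [E → . ,], [P → . d ,], [Y → . , Y] — shift-reduce conflict.

Answer: Yes — I1: [E → , .] vs [E → . ,]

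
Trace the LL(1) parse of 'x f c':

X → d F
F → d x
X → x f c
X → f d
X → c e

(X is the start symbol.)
Stack is shown with the top on the left.

Stack    Input    Action
------------------------
X $      x f c $  output X → x f c
x f c $  x f c $  match 'x'
f c $    f c $    match 'f'
c $      c $      match 'c'
$        $        accept

The string is accepted.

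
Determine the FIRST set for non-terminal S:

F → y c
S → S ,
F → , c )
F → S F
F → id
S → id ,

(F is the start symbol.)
{ 'id' }

To compute FIRST(S), examine every production with S on the left-hand side, reading each right-hand side left to right until a non-nullable symbol is reached.

From S → S ,:
  - S is the symbol being defined: contributes nothing new
    S is not nullable, so stop
From S → id ,:
  - id is a terminal: add 'id' and stop

Collecting: FIRST(S) = { 'id' }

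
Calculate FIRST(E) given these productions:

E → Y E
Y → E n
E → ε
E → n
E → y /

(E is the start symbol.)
{ 'n', 'y', ε }

FIRST sets of the other non-terminals involved (by the same procedure, iterated to a fixed point):
  FIRST(Y) = { 'n', 'y' }

From E → Y E:
  - Y is a non-terminal: add FIRST(Y) \ {ε} = { 'n', 'y' }
    Y is not nullable, so stop
From E → ε:
  - ε-production, so ε ∈ FIRST(E)
From E → n:
  - n is a terminal: add 'n' and stop
From E → y /:
  - y is a terminal: add 'y' and stop

Collecting: FIRST(E) = { 'n', 'y', ε }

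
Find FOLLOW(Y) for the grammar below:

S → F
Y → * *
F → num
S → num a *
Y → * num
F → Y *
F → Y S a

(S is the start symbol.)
To compute FOLLOW(Y), find every occurrence of Y on a right-hand side N → α Y β: add FIRST(β) \ {ε}, and if β is empty or nullable also add FOLLOW(N). Iterate to a fixed point.

In F → Y *: Y is followed by '*', add FIRST('*') \ {ε} = { '*' }
In F → Y S a: Y is followed by S a, add FIRST(S a) \ {ε} = { '*', 'num' }

Taking the union: FOLLOW(Y) = { '*', 'num' }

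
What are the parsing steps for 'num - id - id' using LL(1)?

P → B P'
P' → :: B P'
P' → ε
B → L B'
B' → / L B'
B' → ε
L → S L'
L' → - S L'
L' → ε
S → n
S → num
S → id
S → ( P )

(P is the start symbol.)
LL(1) parsing maintains a stack (initially the start symbol over $) and the input. At each step: if the stack top is a terminal, match it against the current input token; if it is a non-terminal N, replace it with the RHS of M[N, lookahead] (the unique production whose predict set contains the lookahead).

Stack is shown with the top on the left.

Stack           Input            Action
---------------------------------------
P $             num - id - id $  output P → B P'
B P' $          num - id - id $  output B → L B'
L B' P' $       num - id - id $  output L → S L'
S L' B' P' $    num - id - id $  output S → num
num L' B' P' $  num - id - id $  match 'num'
L' B' P' $      - id - id $      output L' → - S L'
- S L' B' P' $  - id - id $      match '-'
S L' B' P' $    id - id $        output S → id
id L' B' P' $   id - id $        match 'id'
L' B' P' $      - id $           output L' → - S L'
- S L' B' P' $  - id $           match '-'
S L' B' P' $    id $             output S → id
id L' B' P' $   id $             match 'id'
L' B' P' $      $                output L' → ε
B' P' $         $                output B' → ε
P' $            $                output P' → ε
$               $                accept

The string is accepted.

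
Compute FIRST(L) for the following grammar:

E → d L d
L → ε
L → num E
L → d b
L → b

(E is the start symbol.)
{ 'b', 'd', 'num', ε }

To compute FIRST(L), examine every production with L on the left-hand side, reading each right-hand side left to right until a non-nullable symbol is reached.

From L → ε:
  - ε-production, so ε ∈ FIRST(L)
From L → num E:
  - num is a terminal: add 'num' and stop
From L → d b:
  - d is a terminal: add 'd' and stop
From L → b:
  - b is a terminal: add 'b' and stop

Collecting: FIRST(L) = { 'b', 'd', 'num', ε }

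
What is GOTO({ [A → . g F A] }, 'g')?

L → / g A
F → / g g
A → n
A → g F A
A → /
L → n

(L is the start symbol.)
{ [A → g . F A], [F → . / g g] }

GOTO(I, 'g') = CLOSURE({ [A → αX.β] : [A → α.Xβ] ∈ I, X = 'g' })

Items with dot before 'g', with the dot advanced:
  [A → . g F A] → [A → g . F A]
Closure of the advanced items:
  [A → g . F A] has the dot before F: add [F → . / g g]

GOTO = { [A → g . F A], [F → . / g g] }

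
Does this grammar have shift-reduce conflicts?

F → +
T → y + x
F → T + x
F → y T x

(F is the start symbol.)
No shift-reduce conflicts

A shift-reduce conflict occurs when an LR(0) state has both:
  - a complete (reduce) item [A → α .] (dot at the end), and
  - a shift item [B → β . c γ] (dot before a terminal).

Augment with F' → F and build the canonical LR(0) collection (I0 = CLOSURE({[F' → . F]}), then GOTO on every symbol after a dot until no new states appear). It has 12 states:
  I0: { [F → . +], [F → . T + x], [F → . y T x], [F' → . F], [T → . y + x] }  — shift
  I1: { [F → + .] }  — reduce
  I2: { [F' → F .] }  — accept
  I3: { [F → T . + x] }  — shift
  I4: { [F → y . T x], [T → . y + x], [T → y . + x] }  — shift
  I5: { [T → y + . x] }  — shift
  I6: { [F → y T . x] }  — shift
  I7: { [T → y . + x] }  — shift
  I8: { [F → y T x .] }  — reduce
  I9: { [T → y + x .] }  — reduce
  I10: { [F → T + . x] }  — shift
  I11: { [F → T + x .] }  — reduce

No state contains both a complete item and a shift item.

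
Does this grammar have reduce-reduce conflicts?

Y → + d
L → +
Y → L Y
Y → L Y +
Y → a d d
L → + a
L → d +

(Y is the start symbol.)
Augment with Y' → Y and build the canonical LR(0) collection (I0 = CLOSURE({[Y' → . Y]}), then GOTO on every symbol after a dot until no new states appear). It has 13 states:
  I0: { [L → . + a], [L → . +], [L → . d +], [Y → . + d], [Y → . L Y +], [Y → . L Y], [Y → . a d d], [Y' → . Y] }  — shift
  I1: { [L → + . a], [L → + .], [Y → + . d] }  — shift, reduce
  I2: { [L → . + a], [L → . +], [L → . d +], [Y → . + d], [Y → . L Y +], [Y → . L Y], [Y → . a d d], [Y → L . Y +], [Y → L . Y] }  — shift
  I3: { [Y' → Y .] }  — accept
  I4: { [Y → a . d d] }  — shift
  I5: { [L → d . +] }  — shift
  I6: { [L → d + .] }  — reduce
  I7: { [Y → a d . d] }  — shift
  I8: { [Y → a d d .] }  — reduce
  I9: { [Y → L Y . +], [Y → L Y .] }  — shift, reduce
  I10: { [Y → L Y + .] }  — reduce
  I11: { [L → + a .] }  — reduce
  I12: { [Y → + d .] }  — reduce

No state contains more than one complete item.

Answer: No reduce-reduce conflicts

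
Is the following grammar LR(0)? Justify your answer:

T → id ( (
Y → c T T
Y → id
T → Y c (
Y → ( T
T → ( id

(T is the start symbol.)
No. Shift-reduce conflict between [Y → id .] and [T → id . ( (]

Augment with T' → T and build the canonical LR(0) collection (I0 = CLOSURE({[T' → . T]}), then GOTO on every symbol after a dot until no new states appear). It has 14 states:
  I0: { [T → . ( id], [T → . Y c (], [T → . id ( (], [T' → . T], [Y → . ( T], [Y → . c T T], [Y → . id] }  — shift
  I1: { [T → ( . id], [T → . ( id], [T → . Y c (], [T → . id ( (], [Y → ( . T], [Y → . ( T], [Y → . c T T], [Y → . id] }  — shift
  I2: { [T' → T .] }  — accept
  I3: { [T → Y . c (] }  — shift
  I4: { [T → . ( id], [T → . Y c (], [T → . id ( (], [Y → . ( T], [Y → . c T T], [Y → . id], [Y → c . T T] }  — shift
  I5: { [T → id . ( (], [Y → id .] }  — shift, reduce
  I6: { [T → id ( . (] }  — shift
  I7: { [T → id ( ( .] }  — reduce
  I8: { [T → . ( id], [T → . Y c (], [T → . id ( (], [Y → . ( T], [Y → . c T T], [Y → . id], [Y → c T . T] }  — shift
  I9: { [Y → c T T .] }  — reduce
  I10: { [T → Y c . (] }  — shift
  I11: { [T → Y c ( .] }  — reduce
  I12: { [Y → ( T .] }  — reduce
  I13: { [T → ( id .], [T → id . ( (], [Y → id .] }  — shift, 2 reduces

Conflict in state I5:
  Shift-reduce conflict between [Y → id .] and [T → id . ( (]
So the grammar is NOT LR(0).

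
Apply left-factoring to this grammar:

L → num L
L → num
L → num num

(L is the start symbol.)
L → num L'
L' → L
L' → ε
L' → num

Left-factoring transforms A → αβ₁ | αβ₂ into A → αA' and A' → β₁ | β₂
(α is the longest common prefix among the alternatives). Repeat until
no nonterminal has two alternatives with a common prefix.

Round 1: L has alternatives sharing prefix 'num'. Introduce L': L → num L'
  Add: L' → L
  Add: L' → ε
  Add: L' → num

No remaining common prefixes — done.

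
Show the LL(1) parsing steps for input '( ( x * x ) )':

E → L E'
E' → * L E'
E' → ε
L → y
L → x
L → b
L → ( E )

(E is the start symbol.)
Stack is shown with the top on the left.

Stack               Input            Action
-------------------------------------------
E $                 ( ( x * x ) ) $  output E → L E'
L E' $              ( ( x * x ) ) $  output L → ( E )
( E ) E' $          ( ( x * x ) ) $  match '('
E ) E' $            ( x * x ) ) $    output E → L E'
L E' ) E' $         ( x * x ) ) $    output L → ( E )
( E ) E' ) E' $     ( x * x ) ) $    match '('
E ) E' ) E' $       x * x ) ) $      output E → L E'
L E' ) E' ) E' $    x * x ) ) $      output L → x
x E' ) E' ) E' $    x * x ) ) $      match 'x'
E' ) E' ) E' $      * x ) ) $        output E' → * L E'
* L E' ) E' ) E' $  * x ) ) $        match '*'
L E' ) E' ) E' $    x ) ) $          output L → x
x E' ) E' ) E' $    x ) ) $          match 'x'
E' ) E' ) E' $      ) ) $            output E' → ε
) E' ) E' $         ) ) $            match ')'
E' ) E' $           ) $              output E' → ε
) E' $              ) $              match ')'
E' $                $                output E' → ε
$                   $                accept

The string is accepted.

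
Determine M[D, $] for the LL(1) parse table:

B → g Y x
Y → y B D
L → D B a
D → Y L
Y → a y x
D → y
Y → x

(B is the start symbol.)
To find M[D, $], we find productions for D where $ is in the predict set (PREDICT(N → α) = (FIRST(α) \ {ε}) ∪ (FOLLOW(N) if α ⇒* ε)).

Relevant sets:
  FIRST(Y) = { 'a', 'x', 'y' }

D → Y L: PREDICT = { 'a', 'x', 'y' }
D → y: PREDICT = { 'y' }

M[D, $] is empty (no production applies)

Answer: Empty (error entry)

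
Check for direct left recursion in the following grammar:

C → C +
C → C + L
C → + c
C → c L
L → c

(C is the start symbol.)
Direct left recursion occurs when N → N α for some non-terminal N (the right-hand side begins with the left-hand side itself).

C → C +: LEFT RECURSIVE (starts with C)
C → C + L: LEFT RECURSIVE (starts with C)
C → + c: starts with '+'
C → c L: starts with c
L → c: starts with c

The grammar has direct left recursion on: C.

Answer: Yes, C is left-recursive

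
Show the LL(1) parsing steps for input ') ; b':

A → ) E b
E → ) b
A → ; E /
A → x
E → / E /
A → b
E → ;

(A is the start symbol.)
LL(1) parsing maintains a stack (initially the start symbol over $) and the input. At each step: if the stack top is a terminal, match it against the current input token; if it is a non-terminal N, replace it with the RHS of M[N, lookahead] (the unique production whose predict set contains the lookahead).

Stack is shown with the top on the left.

Stack    Input    Action
------------------------
A $      ) ; b $  output A → ) E b
) E b $  ) ; b $  match ')'
E b $    ; b $    output E → ;
; b $    ; b $    match ';'
b $      b $      match 'b'
$        $        accept

The string is accepted.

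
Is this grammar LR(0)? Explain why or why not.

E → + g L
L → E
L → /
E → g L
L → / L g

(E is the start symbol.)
A grammar is LR(0) if no state in the canonical LR(0) collection has:
  - both a shift item (dot before a terminal) and a complete item (shift-reduce conflict), or
  - two or more complete items (reduce-reduce conflict; the accept item [E' → E .] counts as a complete item here).

Augment with E' → E and build the canonical LR(0) collection (I0 = CLOSURE({[E' → . E]}), then GOTO on every symbol after a dot until no new states appear). It has 11 states:
  I0: { [E → . + g L], [E → . g L], [E' → . E] }  — shift
  I1: { [E → + . g L] }  — shift
  I2: { [E' → E .] }  — accept
  I3: { [E → . + g L], [E → . g L], [E → g . L], [L → . / L g], [L → . /], [L → . E] }  — shift
  I4: { [E → . + g L], [E → . g L], [L → . / L g], [L → . /], [L → . E], [L → / . L g], [L → / .] }  — shift, reduce
  I5: { [L → E .] }  — reduce
  I6: { [E → g L .] }  — reduce
  I7: { [L → / L . g] }  — shift
  I8: { [L → / L g .] }  — reduce
  I9: { [E → + g . L], [E → . + g L], [E → . g L], [L → . / L g], [L → . /], [L → . E] }  — shift
  I10: { [E → + g L .] }  — reduce

Conflict in state I4:
  Shift-reduce conflict between [L → / .] and [E → . + g L]
So the grammar is NOT LR(0).

Answer: No. Shift-reduce conflict between [L → / .] and [E → . + g L]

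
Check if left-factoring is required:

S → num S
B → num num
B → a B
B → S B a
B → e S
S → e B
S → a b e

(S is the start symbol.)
No, left-factoring is not needed

Left-factoring is needed when two productions for the same non-terminal
share a common prefix on the right-hand side.

Productions for S:
  S → num S
  S → e B
  S → a b e
Productions for B:
  B → num num
  B → a B
  B → S B a
  B → e S

No common prefixes found.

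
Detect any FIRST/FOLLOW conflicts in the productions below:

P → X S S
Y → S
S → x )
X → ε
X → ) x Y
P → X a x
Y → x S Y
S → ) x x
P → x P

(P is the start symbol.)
Nullable non-terminals: X.

X: nullable alternative(s) X → ε; FOLLOW(X) = { ')', 'a', 'x' }
  X → ε: FIRST \ {ε} = { } — this is the only nullable alternative, skip
  X → ) x Y: FIRST \ {ε} = { ')' } — overlaps FOLLOW(X) on { ')' }: CONFLICT

P, S, Y have no nullable alternative, so no FIRST/FOLLOW check is needed there.

So the grammar has 1 FIRST/FOLLOW conflict (marked CONFLICT above).

Answer: Yes. X → ')' x Y with FOLLOW(X) on { ')' }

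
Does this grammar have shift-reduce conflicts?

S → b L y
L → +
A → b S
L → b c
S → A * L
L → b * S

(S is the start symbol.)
No shift-reduce conflicts

A shift-reduce conflict occurs when an LR(0) state has both:
  - a complete (reduce) item [A → α .] (dot at the end), and
  - a shift item [B → β . c γ] (dot before a terminal).

Augment with S' → S and build the canonical LR(0) collection (I0 = CLOSURE({[S' → . S]}), then GOTO on every symbol after a dot until no new states appear). It has 15 states:
  I0: { [A → . b S], [S → . A * L], [S → . b L y], [S' → . S] }  — shift
  I1: { [S → A . * L] }  — shift
  I2: { [S' → S .] }  — accept
  I3: { [A → . b S], [A → b . S], [L → . +], [L → . b * S], [L → . b c], [S → . A * L], [S → . b L y], [S → b . L y] }  — shift
  I4: { [L → + .] }  — reduce
  I5: { [S → b L . y] }  — shift
  I6: { [A → b S .] }  — reduce
  I7: { [A → . b S], [A → b . S], [L → . +], [L → . b * S], [L → . b c], [L → b . * S], [L → b . c], [S → . A * L], [S → . b L y], [S → b . L y] }  — shift
  I8: { [A → . b S], [L → b * . S], [S → . A * L], [S → . b L y] }  — shift
  I9: { [L → b c .] }  — reduce
  I10: { [L → b * S .] }  — reduce
  I11: { [S → b L y .] }  — reduce
  I12: { [L → . +], [L → . b * S], [L → . b c], [S → A * . L] }  — shift
  I13: { [S → A * L .] }  — reduce
  I14: { [L → b . * S], [L → b . c] }  — shift

No state contains both a complete item and a shift item.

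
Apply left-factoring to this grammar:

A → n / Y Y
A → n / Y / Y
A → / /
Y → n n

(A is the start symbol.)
Left-factoring transforms A → αβ₁ | αβ₂ into A → αA' and A' → β₁ | β₂
(α is the longest common prefix among the alternatives). Repeat until
no nonterminal has two alternatives with a common prefix.

Round 1: A has alternatives sharing prefix 'n / Y'. Introduce A': A → n / Y A'
  Add: A' → Y
  Add: A' → / Y

No remaining common prefixes — done.

Resulting grammar:
A → n / Y A'
A' → Y
A' → / Y
A → / /
Y → n n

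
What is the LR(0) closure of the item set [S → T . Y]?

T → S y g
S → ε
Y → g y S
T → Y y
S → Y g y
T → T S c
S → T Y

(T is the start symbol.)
To compute CLOSURE, for each item [A → α.Bβ] where B is a non-terminal, add [B → .γ] for all productions B → γ; repeat for the newly added items until nothing changes.

Start with: [S → T . Y]
  [S → T . Y] has the dot before Y: add [Y → . g y S]
No further items can be added.

CLOSURE = { [S → T . Y], [Y → . g y S] }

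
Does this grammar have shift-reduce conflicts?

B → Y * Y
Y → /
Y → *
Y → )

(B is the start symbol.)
A shift-reduce conflict occurs when an LR(0) state has both:
  - a complete (reduce) item [A → α .] (dot at the end), and
  - a shift item [B → β . c γ] (dot before a terminal).

Augment with B' → B and build the canonical LR(0) collection (I0 = CLOSURE({[B' → . B]}), then GOTO on every symbol after a dot until no new states appear). It has 8 states:
  I0: { [B → . Y * Y], [B' → . B], [Y → . )], [Y → . *], [Y → . /] }  — shift
  I1: { [Y → ) .] }  — reduce
  I2: { [Y → * .] }  — reduce
  I3: { [Y → / .] }  — reduce
  I4: { [B' → B .] }  — accept
  I5: { [B → Y . * Y] }  — shift
  I6: { [B → Y * . Y], [Y → . )], [Y → . *], [Y → . /] }  — shift
  I7: { [B → Y * Y .] }  — reduce

No state contains both a complete item and a shift item.

Answer: No shift-reduce conflicts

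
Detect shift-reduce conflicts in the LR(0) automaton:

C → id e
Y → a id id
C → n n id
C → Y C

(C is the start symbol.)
A shift-reduce conflict occurs when an LR(0) state has both:
  - a complete (reduce) item [A → α .] (dot at the end), and
  - a shift item [B → β . c γ] (dot before a terminal).

Augment with C' → C and build the canonical LR(0) collection (I0 = CLOSURE({[C' → . C]}), then GOTO on every symbol after a dot until no new states appear). It has 12 states:
  I0: { [C → . Y C], [C → . id e], [C → . n n id], [C' → . C], [Y → . a id id] }  — shift
  I1: { [C' → C .] }  — accept
  I2: { [C → . Y C], [C → . id e], [C → . n n id], [C → Y . C], [Y → . a id id] }  — shift
  I3: { [Y → a . id id] }  — shift
  I4: { [C → id . e] }  — shift
  I5: { [C → n . n id] }  — shift
  I6: { [C → n n . id] }  — shift
  I7: { [C → n n id .] }  — reduce
  I8: { [C → id e .] }  — reduce
  I9: { [Y → a id . id] }  — shift
  I10: { [Y → a id id .] }  — reduce
  I11: { [C → Y C .] }  — reduce

No state contains both a complete item and a shift item.

Answer: No shift-reduce conflicts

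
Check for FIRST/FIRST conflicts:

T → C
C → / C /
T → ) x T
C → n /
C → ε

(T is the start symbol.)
No FIRST/FIRST conflicts.

A FIRST/FIRST conflict occurs when two productions N → α and N → β for the same non-terminal have FIRST(α) ∩ FIRST(β) ≠ ∅ (with ε ∈ FIRST of a nullable right-hand side, so two nullable alternatives also conflict).

FIRST sets of the non-terminals at (or reachable through a nullable prefix from) the front of some alternative:
  FIRST(C) = { '/', 'n', ε }

Productions for T:
  T → C: FIRST = { '/', 'n', ε }
  T → ) x T: FIRST = { ')' }
Productions for C:
  C → / C /: FIRST = { '/' }
  C → n /: FIRST = { 'n' }
  C → ε: FIRST = { ε }

All alternatives of each non-terminal have pairwise disjoint FIRST sets.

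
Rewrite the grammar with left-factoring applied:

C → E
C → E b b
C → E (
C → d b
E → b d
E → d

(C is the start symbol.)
Left-factoring transforms A → αβ₁ | αβ₂ into A → αA' and A' → β₁ | β₂
(α is the longest common prefix among the alternatives). Repeat until
no nonterminal has two alternatives with a common prefix.

Round 1: C has alternatives sharing prefix 'E'. Introduce C': C → E C'
  Add: C' → ε
  Add: C' → b b
  Add: C' → (

No remaining common prefixes — done.

Resulting grammar:
C → E C'
C' → ε
C' → b b
C' → (
C → d b
E → b d
E → d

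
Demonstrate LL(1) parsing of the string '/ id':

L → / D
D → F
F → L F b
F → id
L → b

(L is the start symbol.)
LL(1) parsing maintains a stack (initially the start symbol over $) and the input. At each step: if the stack top is a terminal, match it against the current input token; if it is a non-terminal N, replace it with the RHS of M[N, lookahead] (the unique production whose predict set contains the lookahead).

Stack is shown with the top on the left.

Stack  Input   Action
---------------------
L $    / id $  output L → / D
/ D $  / id $  match '/'
D $    id $    output D → F
F $    id $    output F → id
id $   id $    match 'id'
$      $       accept

The string is accepted.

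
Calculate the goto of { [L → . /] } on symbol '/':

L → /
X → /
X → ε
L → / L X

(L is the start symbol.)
{ [L → / .] }

GOTO(I, '/') = CLOSURE({ [A → αX.β] : [A → α.Xβ] ∈ I, X = '/' })

Items with dot before '/', with the dot advanced:
  [L → . /] → [L → / .]
Closure adds nothing (no advanced item has the dot before a non-terminal).

GOTO = { [L → / .] }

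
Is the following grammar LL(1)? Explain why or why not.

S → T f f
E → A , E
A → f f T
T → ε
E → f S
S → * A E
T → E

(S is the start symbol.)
No. Predict set conflict for E: { 'f' }

A grammar is LL(1) if for each non-terminal N with multiple productions, the predict sets of those productions are pairwise disjoint, where PREDICT(N → α) = (FIRST(α) \ {ε}) ∪ (FOLLOW(N) if α ⇒* ε).

Relevant sets:
  FIRST(T) = { 'f', ε }
  FIRST(A) = { 'f' }
  FIRST(E) = { 'f' }
  FOLLOW(T) = { ',', 'f' }

For S:
  PREDICT(S → T f f) = { 'f' }
  PREDICT(S → '*' A E) = { '*' }
For E:
  PREDICT(E → A ',' E) = { 'f' }
  PREDICT(E → f S) = { 'f' }
For T:
  PREDICT(T → ε) = { ',', 'f' }
  PREDICT(T → E) = { 'f' }
A has a single production, so nothing to check there.

Conflict found: Predict set conflict for E: { 'f' }
The grammar is NOT LL(1).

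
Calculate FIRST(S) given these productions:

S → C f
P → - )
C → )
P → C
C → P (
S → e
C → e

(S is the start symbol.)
To compute FIRST(S), examine every production with S on the left-hand side, reading each right-hand side left to right until a non-nullable symbol is reached.

FIRST sets of the other non-terminals involved (by the same procedure, iterated to a fixed point):
  FIRST(C) = { ')', '-', 'e' }

From S → C f:
  - C is a non-terminal: add FIRST(C) \ {ε} = { ')', '-', 'e' }
    C is not nullable, so stop
From S → e:
  - e is a terminal: add 'e' and stop

Collecting: FIRST(S) = { ')', '-', 'e' }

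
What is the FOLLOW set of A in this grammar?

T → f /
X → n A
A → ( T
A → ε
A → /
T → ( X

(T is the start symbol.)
In X → n A: A is at the end, add FOLLOW(X)

The FOLLOW sets referred to above (computed the same way, to a fixed point):
  FOLLOW(X) = { $ }

Taking the union: FOLLOW(A) = { $ }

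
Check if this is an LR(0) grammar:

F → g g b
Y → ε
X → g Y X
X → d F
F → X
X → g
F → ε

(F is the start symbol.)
No. Shift-reduce conflict between [F → .] and [F → . g g b]

Augment with F' → F and build the canonical LR(0) collection (I0 = CLOSURE({[F' → . F]}), then GOTO on every symbol after a dot until no new states appear). It has 11 states:
  I0: { [F → . X], [F → . g g b], [F → .], [F' → . F], [X → . d F], [X → . g Y X], [X → . g] }  — shift, reduce
  I1: { [F' → F .] }  — accept
  I2: { [F → X .] }  — reduce
  I3: { [F → . X], [F → . g g b], [F → .], [X → . d F], [X → . g Y X], [X → . g], [X → d . F] }  — shift, reduce
  I4: { [F → g . g b], [X → g . Y X], [X → g .], [Y → .] }  — shift, 2 reduces
  I5: { [X → . d F], [X → . g Y X], [X → . g], [X → g Y . X] }  — shift
  I6: { [F → g g . b] }  — shift
  I7: { [F → g g b .] }  — reduce
  I8: { [X → g Y X .] }  — reduce
  I9: { [X → g . Y X], [X → g .], [Y → .] }  — 2 reduces
  I10: { [X → d F .] }  — reduce

Conflict in state I0:
  Shift-reduce conflict between [F → .] and [F → . g g b]
So the grammar is NOT LR(0).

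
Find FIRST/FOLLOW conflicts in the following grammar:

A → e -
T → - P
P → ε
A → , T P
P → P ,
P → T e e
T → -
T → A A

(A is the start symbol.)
Yes. P → P ',' with FOLLOW(P) on { ',', '-', 'e' }; P → T e e with FOLLOW(P) on { ',', '-', 'e' }

Nullable non-terminals: P.
FIRST sets used below: FIRST(P) = { ',', '-', 'e', ε }, FIRST(T) = { ',', '-', 'e' }

P: nullable alternative(s) P → ε; FOLLOW(P) = { $, ',', '-', 'e' }
  P → ε: FIRST \ {ε} = { } — this is the only nullable alternative, skip
  P → P ,: FIRST \ {ε} = { ',', '-', 'e' } — overlaps FOLLOW(P) on { ',', '-', 'e' }: CONFLICT
  P → T e e: FIRST \ {ε} = { ',', '-', 'e' } — overlaps FOLLOW(P) on { ',', '-', 'e' }: CONFLICT

A, T have no nullable alternative, so no FIRST/FOLLOW check is needed there.

So the grammar has 2 FIRST/FOLLOW conflicts (marked CONFLICT above).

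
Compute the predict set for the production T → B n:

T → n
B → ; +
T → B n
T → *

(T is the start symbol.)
{ ';' }

PREDICT(T → B n) = (FIRST(RHS) \ {ε}) ∪ (FOLLOW(T) if ε ∈ FIRST(RHS), i.e. RHS ⇒* ε)
FIRST(B) = { ';' }
FIRST(B n) = { ';' }
ε ∉ FIRST(B n), so FOLLOW(T) is not added.
PREDICT(T → B n) = { ';' }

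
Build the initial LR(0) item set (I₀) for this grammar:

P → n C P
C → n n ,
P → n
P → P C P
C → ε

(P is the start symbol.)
First, augment the grammar with P' → P
I₀ = CLOSURE({ [P' → . P] }):
  [P' → . P] has the dot before P: add [P → . n C P], [P → . n], [P → . P C P]
No further items can be added.

I₀ = { [P → . P C P], [P → . n C P], [P → . n], [P' → . P] }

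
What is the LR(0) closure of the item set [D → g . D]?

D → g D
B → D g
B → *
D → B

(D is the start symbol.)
{ [B → . *], [B → . D g], [D → . B], [D → . g D], [D → g . D] }

Start with: [D → g . D]
  [D → g . D] has the dot before D: add [D → . g D], [D → . B]
  [D → . B] has the dot before B: add [B → . D g], [B → . *]
No further items can be added.

CLOSURE = { [B → . *], [B → . D g], [D → . B], [D → . g D], [D → g . D] }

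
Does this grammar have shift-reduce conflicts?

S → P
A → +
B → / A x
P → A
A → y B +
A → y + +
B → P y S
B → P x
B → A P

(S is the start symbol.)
A shift-reduce conflict occurs when an LR(0) state has both:
  - a complete (reduce) item [A → α .] (dot at the end), and
  - a shift item [B → β . c γ] (dot before a terminal).

Augment with S' → S and build the canonical LR(0) collection (I0 = CLOSURE({[S' → . S]}), then GOTO on every symbol after a dot until no new states appear). It has 19 states:
  I0: { [A → . +], [A → . y + +], [A → . y B +], [P → . A], [S → . P], [S' → . S] }  — shift
  I1: { [A → + .] }  — reduce
  I2: { [P → A .] }  — reduce
  I3: { [S → P .] }  — reduce
  I4: { [S' → S .] }  — accept
  I5: { [A → . +], [A → . y + +], [A → . y B +], [A → y . + +], [A → y . B +], [B → . / A x], [B → . A P], [B → . P x], [B → . P y S], [P → . A] }  — shift
  I6: { [A → + .], [A → y + . +] }  — shift, reduce
  I7: { [A → . +], [A → . y + +], [A → . y B +], [B → / . A x] }  — shift
  I8: { [A → . +], [A → . y + +], [A → . y B +], [B → A . P], [P → . A], [P → A .] }  — shift, reduce
  I9: { [A → y B . +] }  — shift
  I10: { [B → P . x], [B → P . y S] }  — shift
  I11: { [B → P x .] }  — reduce
  I12: { [A → . +], [A → . y + +], [A → . y B +], [B → P y . S], [P → . A], [S → . P] }  — shift
  I13: { [B → P y S .] }  — reduce
  I14: { [A → y B + .] }  — reduce
  I15: { [B → A P .] }  — reduce
  I16: { [B → / A . x] }  — shift
  I17: { [B → / A x .] }  — reduce
  I18: { [A → y + + .] }  — reduce

I6 contains reduce item [A → + .] and shift item [A → y + . +] — shift-reduce conflict.
I8 contains reduce item [P → A .] and shift items [A → . +], [A → . y + +], [A → . y B +] — shift-reduce conflict.

Answer: Yes — I6: [A → + .] vs [A → y + . +]; I8: [P → A .] vs [A → . +]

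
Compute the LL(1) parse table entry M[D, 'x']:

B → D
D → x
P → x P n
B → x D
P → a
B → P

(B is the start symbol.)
To find M[D, 'x'], we find productions for D where 'x' is in the predict set (PREDICT(N → α) = (FIRST(α) \ {ε}) ∪ (FOLLOW(N) if α ⇒* ε)).

D → x: PREDICT = { 'x' }
  'x' is in predict set, so this production goes in M[D, 'x']

M[D, 'x'] = D → x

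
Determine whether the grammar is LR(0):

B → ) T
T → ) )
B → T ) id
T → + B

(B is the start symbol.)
No. Shift-reduce conflict between [T → ) ) .] and [T → ) . )]

A grammar is LR(0) if no state in the canonical LR(0) collection has:
  - both a shift item (dot before a terminal) and a complete item (shift-reduce conflict), or
  - two or more complete items (reduce-reduce conflict; the accept item [B' → B .] counts as a complete item here).

Augment with B' → B and build the canonical LR(0) collection (I0 = CLOSURE({[B' → . B]}), then GOTO on every symbol after a dot until no new states appear). It has 11 states:
  I0: { [B → . ) T], [B → . T ) id], [B' → . B], [T → . ) )], [T → . + B] }  — shift
  I1: { [B → ) . T], [T → ) . )], [T → . ) )], [T → . + B] }  — shift
  I2: { [B → . ) T], [B → . T ) id], [T → + . B], [T → . ) )], [T → . + B] }  — shift
  I3: { [B' → B .] }  — accept
  I4: { [B → T . ) id] }  — shift
  I5: { [B → T ) . id] }  — shift
  I6: { [B → T ) id .] }  — reduce
  I7: { [T → + B .] }  — reduce
  I8: { [T → ) ) .], [T → ) . )] }  — shift, reduce
  I9: { [B → ) T .] }  — reduce
  I10: { [T → ) ) .] }  — reduce

Conflict in state I8:
  Shift-reduce conflict between [T → ) ) .] and [T → ) . )]
So the grammar is NOT LR(0).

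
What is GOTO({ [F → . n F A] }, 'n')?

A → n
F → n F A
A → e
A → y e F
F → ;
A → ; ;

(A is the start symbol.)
{ [F → . ;], [F → . n F A], [F → n . F A] }

GOTO(I, 'n') = CLOSURE({ [A → αX.β] : [A → α.Xβ] ∈ I, X = 'n' })

Items with dot before 'n', with the dot advanced:
  [F → . n F A] → [F → n . F A]
Closure of the advanced items:
  [F → n . F A] has the dot before F: add [F → . n F A], [F → . ;]

GOTO = { [F → . ;], [F → . n F A], [F → n . F A] }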